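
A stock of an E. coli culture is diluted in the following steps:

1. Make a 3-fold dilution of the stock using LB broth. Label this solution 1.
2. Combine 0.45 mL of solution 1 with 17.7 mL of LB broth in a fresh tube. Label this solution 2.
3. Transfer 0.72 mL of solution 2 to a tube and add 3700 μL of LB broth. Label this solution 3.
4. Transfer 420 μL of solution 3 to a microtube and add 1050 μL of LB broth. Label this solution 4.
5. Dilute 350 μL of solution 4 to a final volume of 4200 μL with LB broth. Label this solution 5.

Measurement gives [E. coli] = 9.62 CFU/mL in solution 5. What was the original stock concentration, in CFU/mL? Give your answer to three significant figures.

3.00 × 10^5 CFU/mL

Step 1: 3-fold → factor 3
Step 2: 0.45 mL + 17.7 mL = 18.15 mL total → factor 18.15/0.45 = 40.333
Step 3: 0.72 mL + 3700 μL = 4.42 mL total → factor 4.42/0.72 = 6.1389
Step 4: 420 μL + 1050 μL = 1470 μL total → factor 1470/420 = 3.5
Step 5: 350 μL brought to 4200 μL → factor 4200/350 = 12
Overall dilution factor = 3 × 40.333 × 6.1389 × 3.5 × 12 = 31198
Stock = 9.62 CFU/mL × 31198 = 3.00 × 10^5 CFU/mL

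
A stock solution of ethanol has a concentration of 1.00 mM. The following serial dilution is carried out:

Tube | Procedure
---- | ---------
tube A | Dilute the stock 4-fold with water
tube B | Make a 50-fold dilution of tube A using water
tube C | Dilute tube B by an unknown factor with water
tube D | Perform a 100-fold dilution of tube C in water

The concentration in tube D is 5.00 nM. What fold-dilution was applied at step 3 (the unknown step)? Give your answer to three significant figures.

Step 1: 4-fold → factor 4
Step 2: 50-fold → factor 50
Step 3: unknown factor x
Step 4: 100-fold → factor 100
Product of known-step factors = 20000
Overall factor = 1.00 mM / (5.00 nM) = 2 × 10^5
x = 2 × 10^5 / 20000 = 10.0

10.0-fold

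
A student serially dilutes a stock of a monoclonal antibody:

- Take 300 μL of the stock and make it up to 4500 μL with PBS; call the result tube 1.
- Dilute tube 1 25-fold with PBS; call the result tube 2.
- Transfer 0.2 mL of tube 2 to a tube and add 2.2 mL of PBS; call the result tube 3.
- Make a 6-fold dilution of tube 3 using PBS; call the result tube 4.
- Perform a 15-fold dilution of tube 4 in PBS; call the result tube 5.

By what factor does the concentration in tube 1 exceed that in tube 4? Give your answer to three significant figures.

1.80 × 10^3

Step 1: 300 μL brought to 4500 μL → factor 4500/300 = 15
Step 2: 25-fold → factor 25
Step 3: 0.2 mL + 2.2 mL = 2.4 mL total → factor 2.4/0.2 = 12
Step 4: 6-fold → factor 6
Dilution factor to tube 1 = 15; to tube 4 = 27000
[tube 1]/[tube 4] = (factor to tube 4)/(factor to tube 1) = 27000/15 = 1.80 × 10^3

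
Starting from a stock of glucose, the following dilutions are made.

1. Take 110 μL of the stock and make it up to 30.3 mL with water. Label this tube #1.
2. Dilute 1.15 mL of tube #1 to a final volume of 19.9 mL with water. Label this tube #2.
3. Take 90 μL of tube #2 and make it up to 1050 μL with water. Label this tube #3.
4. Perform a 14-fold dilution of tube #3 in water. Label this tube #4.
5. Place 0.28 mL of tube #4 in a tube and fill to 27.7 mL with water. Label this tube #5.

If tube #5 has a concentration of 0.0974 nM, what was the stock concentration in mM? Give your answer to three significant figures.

Step 1: 110 μL brought to 30.3 mL → factor 30300/110 = 275.45
Step 2: 1.15 mL brought to 19.9 mL → factor 19.9/1.15 = 17.304
Step 3: 90 μL brought to 1050 μL → factor 1050/90 = 11.667
Step 4: 14-fold → factor 14
Step 5: 0.28 mL brought to 27.7 mL → factor 27.7/0.28 = 98.929
Overall dilution factor = 275.45 × 17.304 × 11.667 × 14 × 98.929 = 7.702 × 10^7
Stock = 0.0974 nM × 7.702 × 10^7 = 7.502 × 10^6 nM = 7.50 mM

7.50 mM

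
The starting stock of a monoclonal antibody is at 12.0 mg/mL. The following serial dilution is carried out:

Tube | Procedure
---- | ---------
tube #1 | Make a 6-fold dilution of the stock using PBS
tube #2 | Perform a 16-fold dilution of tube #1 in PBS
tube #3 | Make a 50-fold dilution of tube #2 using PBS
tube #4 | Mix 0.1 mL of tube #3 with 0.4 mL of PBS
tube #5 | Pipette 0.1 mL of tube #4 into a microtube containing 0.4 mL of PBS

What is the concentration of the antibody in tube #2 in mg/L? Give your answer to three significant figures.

Step 1: 6-fold → factor 6
Step 2: 16-fold → factor 16
Dilution factor through tube #2 = 6 × 16 = 96
[tube #2] = 12.0 mg/mL / 96 = 0.1250 mg/mL = 125 mg/L

125 mg/L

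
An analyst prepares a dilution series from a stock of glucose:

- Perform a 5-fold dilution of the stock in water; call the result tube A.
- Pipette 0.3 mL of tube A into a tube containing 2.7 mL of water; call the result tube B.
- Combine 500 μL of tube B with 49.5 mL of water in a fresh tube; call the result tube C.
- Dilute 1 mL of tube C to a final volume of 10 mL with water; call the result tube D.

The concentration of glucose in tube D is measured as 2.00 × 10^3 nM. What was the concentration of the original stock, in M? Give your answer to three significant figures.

Step 1: 5-fold → factor 5
Step 2: 0.3 mL + 2.7 mL = 3 mL total → factor 3/0.3 = 10
Step 3: 500 μL + 49.5 mL = 50000 μL total → factor 50000/500 = 100
Step 4: 1 mL brought to 10 mL → factor 10/1 = 10
Overall dilution factor = 5 × 10 × 100 × 10 = 50000
Stock = 2.00 × 10^3 nM × 50000 = 1.000 × 10^8 nM = 0.100 M

0.100 M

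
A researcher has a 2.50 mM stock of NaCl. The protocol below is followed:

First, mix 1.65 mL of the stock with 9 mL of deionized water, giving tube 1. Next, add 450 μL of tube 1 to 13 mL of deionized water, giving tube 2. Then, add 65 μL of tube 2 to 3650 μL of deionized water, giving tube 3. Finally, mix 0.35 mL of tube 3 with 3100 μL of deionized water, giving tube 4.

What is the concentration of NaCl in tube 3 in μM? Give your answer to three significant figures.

0.227 μM

Step 1: 1.65 mL + 9 mL = 10.65 mL total → factor 10.65/1.65 = 6.4545
Step 2: 450 μL + 13 mL = 13450 μL total → factor 13450/450 = 29.889
Step 3: 65 μL + 3650 μL = 3715 μL total → factor 3715/65 = 57.154
Dilution factor through tube 3 = 6.4545 × 29.889 × 57.154 = 11026
[tube 3] = 2.50 mM / 11026 = 0.0002267 mM = 0.227 μM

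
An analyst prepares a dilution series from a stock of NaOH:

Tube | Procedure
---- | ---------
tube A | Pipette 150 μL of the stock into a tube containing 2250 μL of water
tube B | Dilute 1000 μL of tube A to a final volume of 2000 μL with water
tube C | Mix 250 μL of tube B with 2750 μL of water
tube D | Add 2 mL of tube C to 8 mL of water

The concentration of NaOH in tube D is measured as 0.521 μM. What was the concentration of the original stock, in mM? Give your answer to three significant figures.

Step 1: 150 μL + 2250 μL = 2400 μL total → factor 2400/150 = 16
Step 2: 1000 μL brought to 2000 μL → factor 2000/1000 = 2
Step 3: 250 μL + 2750 μL = 3000 μL total → factor 3000/250 = 12
Step 4: 2 mL + 8 mL = 10 mL total → factor 10/2 = 5
Overall dilution factor = 16 × 2 × 12 × 5 = 1920
Stock = 0.521 μM × 1920 = 1000 μM = 1.00 mM

1.00 mM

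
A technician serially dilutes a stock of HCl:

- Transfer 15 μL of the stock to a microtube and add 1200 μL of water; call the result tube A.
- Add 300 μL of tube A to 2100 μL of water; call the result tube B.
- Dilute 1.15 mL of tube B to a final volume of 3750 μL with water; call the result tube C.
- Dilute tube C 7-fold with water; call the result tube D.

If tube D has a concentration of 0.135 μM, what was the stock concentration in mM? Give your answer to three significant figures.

2.00 mM

Step 1: 15 μL + 1200 μL = 1215 μL total → factor 1215/15 = 81
Step 2: 300 μL + 2100 μL = 2400 μL total → factor 2400/300 = 8
Step 3: 1.15 mL brought to 3750 μL → factor 3.75/1.15 = 3.2609
Step 4: 7-fold → factor 7
Overall dilution factor = 81 × 8 × 3.2609 × 7 = 14791
Stock = 0.135 μM × 14791 = 1997 μM = 2.00 mM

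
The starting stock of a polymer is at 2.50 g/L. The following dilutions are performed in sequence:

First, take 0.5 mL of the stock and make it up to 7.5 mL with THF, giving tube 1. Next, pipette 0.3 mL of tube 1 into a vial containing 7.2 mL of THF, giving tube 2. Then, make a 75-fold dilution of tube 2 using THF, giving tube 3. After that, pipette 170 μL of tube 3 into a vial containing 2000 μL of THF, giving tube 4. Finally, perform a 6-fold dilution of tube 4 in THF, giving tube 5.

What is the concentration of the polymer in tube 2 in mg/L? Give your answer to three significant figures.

Step 1: 0.5 mL brought to 7.5 mL → factor 7.5/0.5 = 15
Step 2: 0.3 mL + 7.2 mL = 7.5 mL total → factor 7.5/0.3 = 25
Dilution factor through tube 2 = 15 × 25 = 375
[tube 2] = 2.50 g/L / 375 = 0.006667 g/L = 6.67 mg/L

6.67 mg/L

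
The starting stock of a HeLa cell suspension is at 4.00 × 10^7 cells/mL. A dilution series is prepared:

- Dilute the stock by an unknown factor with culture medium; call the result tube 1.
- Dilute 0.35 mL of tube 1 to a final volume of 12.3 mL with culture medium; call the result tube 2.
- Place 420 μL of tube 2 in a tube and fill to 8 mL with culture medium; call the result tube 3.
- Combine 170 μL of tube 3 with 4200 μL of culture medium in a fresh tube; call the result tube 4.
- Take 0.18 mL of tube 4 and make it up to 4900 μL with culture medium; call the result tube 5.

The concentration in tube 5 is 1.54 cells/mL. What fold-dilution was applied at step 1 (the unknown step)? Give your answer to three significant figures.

Step 1: unknown factor x
Step 2: 0.35 mL brought to 12.3 mL → factor 12.3/0.35 = 35.143
Step 3: 420 μL brought to 8 mL → factor 8000/420 = 19.048
Step 4: 170 μL + 4200 μL = 4370 μL total → factor 4370/170 = 25.706
Step 5: 0.18 mL brought to 4900 μL → factor 4.9/0.18 = 27.222
Product of known-step factors = 4.6842 × 10^5
Overall factor = 4.00 × 10^7 cells/mL / (1.54 cells/mL) = 2.5974 × 10^7
x = 2.5974 × 10^7 / 4.6842 × 10^5 = 55.5

55.5-fold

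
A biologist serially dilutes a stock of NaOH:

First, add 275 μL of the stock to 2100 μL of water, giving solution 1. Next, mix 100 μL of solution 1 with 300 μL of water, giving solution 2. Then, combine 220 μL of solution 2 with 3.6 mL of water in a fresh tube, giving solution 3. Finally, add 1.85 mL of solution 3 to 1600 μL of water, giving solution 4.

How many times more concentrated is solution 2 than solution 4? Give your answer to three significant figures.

Step 1: 275 μL + 2100 μL = 2375 μL total → factor 2375/275 = 8.6364
Step 2: 100 μL + 300 μL = 400 μL total → factor 400/100 = 4
Step 3: 220 μL + 3.6 mL = 3820 μL total → factor 3820/220 = 17.364
Step 4: 1.85 mL + 1600 μL = 3.45 mL total → factor 3.45/1.85 = 1.8649
Dilution factor to solution 2 = 34.545; to solution 4 = 1118.6
[solution 2]/[solution 4] = (factor to solution 4)/(factor to solution 2) = 1118.6/34.545 = 32.4

32.4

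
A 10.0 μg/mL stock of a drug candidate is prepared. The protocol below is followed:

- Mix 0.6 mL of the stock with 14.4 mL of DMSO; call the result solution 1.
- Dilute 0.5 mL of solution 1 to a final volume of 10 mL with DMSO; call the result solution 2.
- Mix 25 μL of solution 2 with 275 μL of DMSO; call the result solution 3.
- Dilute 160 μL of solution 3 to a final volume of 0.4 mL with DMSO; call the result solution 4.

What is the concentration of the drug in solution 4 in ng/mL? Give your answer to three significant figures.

Step 1: 0.6 mL + 14.4 mL = 15 mL total → factor 15/0.6 = 25
Step 2: 0.5 mL brought to 10 mL → factor 10/0.5 = 20
Step 3: 25 μL + 275 μL = 300 μL total → factor 300/25 = 12
Step 4: 160 μL brought to 0.4 mL → factor 400/160 = 2.5
Overall dilution factor = 25 × 20 × 12 × 2.5 = 15000
Final = 10.0 μg/mL / 15000 = 0.0006667 μg/mL = 0.667 ng/mL

0.667 ng/mL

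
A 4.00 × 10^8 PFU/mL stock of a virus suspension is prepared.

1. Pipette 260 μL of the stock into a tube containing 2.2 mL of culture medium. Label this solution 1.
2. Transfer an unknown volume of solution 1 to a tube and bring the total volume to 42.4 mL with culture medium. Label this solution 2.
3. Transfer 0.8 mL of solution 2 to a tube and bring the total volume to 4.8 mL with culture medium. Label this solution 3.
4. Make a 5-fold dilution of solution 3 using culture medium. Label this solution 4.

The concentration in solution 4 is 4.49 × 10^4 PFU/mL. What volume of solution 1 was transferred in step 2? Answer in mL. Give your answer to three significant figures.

1.35 mL

Step 1: 260 μL + 2.2 mL = 2460 μL total → factor 2460/260 = 9.4615
Step 2: v brought to 42.4 mL → factor = 42.4 mL/v
Step 3: 0.8 mL brought to 4.8 mL → factor 4.8/0.8 = 6
Step 4: 5-fold → factor 5
Product of known-step factors = 283.85
Overall factor = 4.00 × 10^8 PFU/mL / (4.49 × 10^4 PFU/mL) = 8908.7
Step-2 factor = 8908.7 / 283.85 = 31.386
v = 42.4 mL / 31.386 = 1.35 mL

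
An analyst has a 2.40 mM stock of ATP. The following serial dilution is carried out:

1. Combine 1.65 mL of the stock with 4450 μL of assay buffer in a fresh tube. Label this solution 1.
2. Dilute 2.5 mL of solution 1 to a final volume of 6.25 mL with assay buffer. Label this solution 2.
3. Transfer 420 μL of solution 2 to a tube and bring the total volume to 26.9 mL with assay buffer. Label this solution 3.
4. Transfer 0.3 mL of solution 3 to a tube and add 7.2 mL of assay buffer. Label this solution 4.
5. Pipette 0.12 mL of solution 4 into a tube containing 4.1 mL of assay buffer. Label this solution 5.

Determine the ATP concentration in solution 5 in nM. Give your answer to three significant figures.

Step 1: 1.65 mL + 4450 μL = 6.1 mL total → factor 6.1/1.65 = 3.697
Step 2: 2.5 mL brought to 6.25 mL → factor 6.25/2.5 = 2.5
Step 3: 420 μL brought to 26.9 mL → factor 26900/420 = 64.048
Step 4: 0.3 mL + 7.2 mL = 7.5 mL total → factor 7.5/0.3 = 25
Step 5: 0.12 mL + 4.1 mL = 4.22 mL total → factor 4.22/0.12 = 35.167
Overall dilution factor = 3.697 × 2.5 × 64.048 × 25 × 35.167 = 5.2043 × 10^5
Final = 2.40 mM / 5.2043 × 10^5 = 4.612 × 10^-6 mM = 4.61 nM

4.61 nM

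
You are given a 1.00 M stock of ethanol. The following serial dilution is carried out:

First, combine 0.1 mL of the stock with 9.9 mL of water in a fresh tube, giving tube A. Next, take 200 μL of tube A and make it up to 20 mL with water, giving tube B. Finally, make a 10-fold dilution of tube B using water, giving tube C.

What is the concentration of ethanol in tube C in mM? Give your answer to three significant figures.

Step 1: 0.1 mL + 9.9 mL = 10 mL total → factor 10/0.1 = 100
Step 2: 200 μL brought to 20 mL → factor 20000/200 = 100
Step 3: 10-fold → factor 10
Overall dilution factor = 100 × 100 × 10 = 1 × 10^5
Final = 1.00 M / 1 × 10^5 = 1.000 × 10^-5 M = 0.0100 mM

0.0100 mM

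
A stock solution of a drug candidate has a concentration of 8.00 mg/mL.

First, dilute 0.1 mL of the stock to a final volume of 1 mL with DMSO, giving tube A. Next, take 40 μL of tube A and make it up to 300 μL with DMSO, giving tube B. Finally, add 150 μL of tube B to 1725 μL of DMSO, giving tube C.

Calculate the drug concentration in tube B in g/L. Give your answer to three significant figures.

Step 1: 0.1 mL brought to 1 mL → factor 1/0.1 = 10
Step 2: 40 μL brought to 300 μL → factor 300/40 = 7.5
Dilution factor through tube B = 10 × 7.5 = 75
[tube B] = 8.00 mg/mL / 75 = 0.1067 mg/mL = 0.107 g/L

0.107 g/L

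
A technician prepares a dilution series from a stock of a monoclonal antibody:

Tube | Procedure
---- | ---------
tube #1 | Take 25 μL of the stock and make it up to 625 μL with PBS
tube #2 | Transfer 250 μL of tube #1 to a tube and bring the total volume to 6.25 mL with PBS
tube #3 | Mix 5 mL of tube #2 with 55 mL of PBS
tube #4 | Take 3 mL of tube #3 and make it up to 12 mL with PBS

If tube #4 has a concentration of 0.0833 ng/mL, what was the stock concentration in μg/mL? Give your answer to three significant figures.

Step 1: 25 μL brought to 625 μL → factor 625/25 = 25
Step 2: 250 μL brought to 6.25 mL → factor 6250/250 = 25
Step 3: 5 mL + 55 mL = 60 mL total → factor 60/5 = 12
Step 4: 3 mL brought to 12 mL → factor 12/3 = 4
Overall dilution factor = 25 × 25 × 12 × 4 = 30000
Stock = 0.0833 ng/mL × 30000 = 2499 ng/mL = 2.50 μg/mL

2.50 μg/mL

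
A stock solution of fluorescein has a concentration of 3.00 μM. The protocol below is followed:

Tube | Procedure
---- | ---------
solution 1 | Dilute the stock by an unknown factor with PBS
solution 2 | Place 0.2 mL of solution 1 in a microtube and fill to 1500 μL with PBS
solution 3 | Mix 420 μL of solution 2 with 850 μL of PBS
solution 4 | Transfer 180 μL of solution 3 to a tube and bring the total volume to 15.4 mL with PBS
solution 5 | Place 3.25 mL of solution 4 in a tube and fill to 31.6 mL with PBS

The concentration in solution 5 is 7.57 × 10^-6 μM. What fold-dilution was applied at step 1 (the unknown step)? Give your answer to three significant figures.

Step 1: unknown factor x
Step 2: 0.2 mL brought to 1500 μL → factor 1.5/0.2 = 7.5
Step 3: 420 μL + 850 μL = 1270 μL total → factor 1270/420 = 3.0238
Step 4: 180 μL brought to 15.4 mL → factor 15400/180 = 85.556
Step 5: 3.25 mL brought to 31.6 mL → factor 31.6/3.25 = 9.7231
Product of known-step factors = 18865
Overall factor = 3.00 μM / (7.57 × 10^-6 μM) = 3.963 × 10^5
x = 3.963 × 10^5 / 18865 = 21.0

21.0-fold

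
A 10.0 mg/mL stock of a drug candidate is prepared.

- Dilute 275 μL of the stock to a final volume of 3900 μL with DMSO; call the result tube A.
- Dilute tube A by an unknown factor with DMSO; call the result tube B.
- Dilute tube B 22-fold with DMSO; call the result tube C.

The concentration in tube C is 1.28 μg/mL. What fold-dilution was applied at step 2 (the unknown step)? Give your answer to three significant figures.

25.0-fold

Step 1: 275 μL brought to 3900 μL → factor 3900/275 = 14.182
Step 2: unknown factor x
Step 3: 22-fold → factor 22
Product of known-step factors = 312
Overall factor = 10.0 mg/mL / (1.28 μg/mL) = 7812.5
x = 7812.5 / 312 = 25.0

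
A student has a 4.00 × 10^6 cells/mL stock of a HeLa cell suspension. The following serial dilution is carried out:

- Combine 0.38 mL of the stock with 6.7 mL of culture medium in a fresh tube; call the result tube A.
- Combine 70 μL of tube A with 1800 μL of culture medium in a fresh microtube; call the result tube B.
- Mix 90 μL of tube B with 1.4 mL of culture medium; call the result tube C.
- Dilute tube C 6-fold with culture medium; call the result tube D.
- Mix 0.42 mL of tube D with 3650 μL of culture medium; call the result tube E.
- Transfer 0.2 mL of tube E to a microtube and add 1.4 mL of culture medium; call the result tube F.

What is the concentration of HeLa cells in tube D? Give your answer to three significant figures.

80.9 cells/mL

Step 1: 0.38 mL + 6.7 mL = 7.08 mL total → factor 7.08/0.38 = 18.632
Step 2: 70 μL + 1800 μL = 1870 μL total → factor 1870/70 = 26.714
Step 3: 90 μL + 1.4 mL = 1490 μL total → factor 1490/90 = 16.556
Step 4: 6-fold → factor 6
Dilution factor through tube D = 18.632 × 26.714 × 16.556 × 6 = 49441
[tube D] = 4.00 × 10^6 cells/mL / 49441 = 80.9 cells/mL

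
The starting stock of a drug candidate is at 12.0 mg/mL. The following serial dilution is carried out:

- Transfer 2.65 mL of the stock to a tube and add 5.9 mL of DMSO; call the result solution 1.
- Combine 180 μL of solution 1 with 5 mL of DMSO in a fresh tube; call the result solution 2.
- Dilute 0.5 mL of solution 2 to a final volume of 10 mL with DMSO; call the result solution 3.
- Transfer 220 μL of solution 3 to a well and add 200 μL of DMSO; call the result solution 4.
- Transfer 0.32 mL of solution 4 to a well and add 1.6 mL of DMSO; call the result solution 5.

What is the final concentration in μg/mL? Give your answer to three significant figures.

0.564 μg/mL

Step 1: 2.65 mL + 5.9 mL = 8.55 mL total → factor 8.55/2.65 = 3.2264
Step 2: 180 μL + 5 mL = 5180 μL total → factor 5180/180 = 28.778
Step 3: 0.5 mL brought to 10 mL → factor 10/0.5 = 20
Step 4: 220 μL + 200 μL = 420 μL total → factor 420/220 = 1.9091
Step 5: 0.32 mL + 1.6 mL = 1.92 mL total → factor 1.92/0.32 = 6
Overall dilution factor = 3.2264 × 28.778 × 20 × 1.9091 × 6 = 21271
Final = 12.0 mg/mL / 21271 = 0.0005642 mg/mL = 0.564 μg/mL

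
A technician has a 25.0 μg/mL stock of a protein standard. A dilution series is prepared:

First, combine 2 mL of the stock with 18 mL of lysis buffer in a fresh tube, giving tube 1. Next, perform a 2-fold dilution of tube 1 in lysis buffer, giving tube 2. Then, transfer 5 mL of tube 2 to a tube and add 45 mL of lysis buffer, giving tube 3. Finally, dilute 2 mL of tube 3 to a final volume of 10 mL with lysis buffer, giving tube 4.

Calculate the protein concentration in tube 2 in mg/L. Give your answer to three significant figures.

Step 1: 2 mL + 18 mL = 20 mL total → factor 20/2 = 10
Step 2: 2-fold → factor 2
Dilution factor through tube 2 = 10 × 2 = 20
[tube 2] = 25.0 μg/mL / 20 = 1.250 μg/mL = 1.25 mg/L

1.25 mg/L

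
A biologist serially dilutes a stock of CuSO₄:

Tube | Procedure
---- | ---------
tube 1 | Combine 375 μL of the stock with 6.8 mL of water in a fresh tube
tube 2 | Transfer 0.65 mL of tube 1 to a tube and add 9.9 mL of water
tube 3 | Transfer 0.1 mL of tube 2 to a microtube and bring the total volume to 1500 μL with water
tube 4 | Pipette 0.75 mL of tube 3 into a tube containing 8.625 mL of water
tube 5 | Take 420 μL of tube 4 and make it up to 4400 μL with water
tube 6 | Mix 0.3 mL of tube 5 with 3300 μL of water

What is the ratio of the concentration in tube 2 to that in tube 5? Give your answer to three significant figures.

1.96 × 10^3

Step 1: 375 μL + 6.8 mL = 7175 μL total → factor 7175/375 = 19.133
Step 2: 0.65 mL + 9.9 mL = 10.55 mL total → factor 10.55/0.65 = 16.231
Step 3: 0.1 mL brought to 1500 μL → factor 1.5/0.1 = 15
Step 4: 0.75 mL + 8.625 mL = 9.375 mL total → factor 9.375/0.75 = 12.5
Step 5: 420 μL brought to 4400 μL → factor 4400/420 = 10.476
Dilution factor to tube 2 = 310.55; to tube 5 = 6.1001 × 10^5
[tube 2]/[tube 5] = (factor to tube 5)/(factor to tube 2) = 6.1001 × 10^5/310.55 = 1.96 × 10^3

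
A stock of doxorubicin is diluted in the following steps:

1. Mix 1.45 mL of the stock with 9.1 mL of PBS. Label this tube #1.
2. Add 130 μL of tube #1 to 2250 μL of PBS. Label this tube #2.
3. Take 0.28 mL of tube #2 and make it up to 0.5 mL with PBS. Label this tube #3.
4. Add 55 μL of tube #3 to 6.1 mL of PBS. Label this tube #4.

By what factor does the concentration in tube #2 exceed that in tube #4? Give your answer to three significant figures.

Step 1: 1.45 mL + 9.1 mL = 10.55 mL total → factor 10.55/1.45 = 7.2759
Step 2: 130 μL + 2250 μL = 2380 μL total → factor 2380/130 = 18.308
Step 3: 0.28 mL brought to 0.5 mL → factor 0.5/0.28 = 1.7857
Step 4: 55 μL + 6.1 mL = 6155 μL total → factor 6155/55 = 111.91
Dilution factor to tube #2 = 133.2; to tube #4 = 26619
[tube #2]/[tube #4] = (factor to tube #4)/(factor to tube #2) = 26619/133.2 = 200

200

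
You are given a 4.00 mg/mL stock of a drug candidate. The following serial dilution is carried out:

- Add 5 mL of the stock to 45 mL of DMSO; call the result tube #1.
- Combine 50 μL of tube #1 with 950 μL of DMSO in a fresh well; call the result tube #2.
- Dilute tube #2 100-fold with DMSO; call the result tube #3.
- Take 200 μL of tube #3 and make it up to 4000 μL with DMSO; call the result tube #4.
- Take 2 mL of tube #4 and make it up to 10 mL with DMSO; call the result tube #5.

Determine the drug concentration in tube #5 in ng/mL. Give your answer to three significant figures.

Step 1: 5 mL + 45 mL = 50 mL total → factor 50/5 = 10
Step 2: 50 μL + 950 μL = 1000 μL total → factor 1000/50 = 20
Step 3: 100-fold → factor 100
Step 4: 200 μL brought to 4000 μL → factor 4000/200 = 20
Step 5: 2 mL brought to 10 mL → factor 10/2 = 5
Overall dilution factor = 10 × 20 × 100 × 20 × 5 = 2 × 10^6
Final = 4.00 mg/mL / 2 × 10^6 = 2.000 × 10^-6 mg/mL = 2.00 ng/mL

2.00 ng/mL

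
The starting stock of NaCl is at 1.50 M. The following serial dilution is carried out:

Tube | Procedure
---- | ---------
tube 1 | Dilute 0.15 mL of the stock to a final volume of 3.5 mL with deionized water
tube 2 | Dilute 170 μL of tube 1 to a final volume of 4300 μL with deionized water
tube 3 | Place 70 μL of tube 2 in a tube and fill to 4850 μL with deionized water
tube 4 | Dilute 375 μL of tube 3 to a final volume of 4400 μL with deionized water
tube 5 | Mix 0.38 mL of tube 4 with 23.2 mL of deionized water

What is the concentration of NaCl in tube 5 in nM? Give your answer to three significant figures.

50.4 nM

Step 1: 0.15 mL brought to 3.5 mL → factor 3.5/0.15 = 23.333
Step 2: 170 μL brought to 4300 μL → factor 4300/170 = 25.294
Step 3: 70 μL brought to 4850 μL → factor 4850/70 = 69.286
Step 4: 375 μL brought to 4400 μL → factor 4400/375 = 11.733
Step 5: 0.38 mL + 23.2 mL = 23.58 mL total → factor 23.58/0.38 = 62.053
Overall dilution factor = 23.333 × 25.294 × 69.286 × 11.733 × 62.053 = 2.9773 × 10^7
Final = 1.50 M / 2.9773 × 10^7 = 5.038 × 10^-8 M = 50.4 nM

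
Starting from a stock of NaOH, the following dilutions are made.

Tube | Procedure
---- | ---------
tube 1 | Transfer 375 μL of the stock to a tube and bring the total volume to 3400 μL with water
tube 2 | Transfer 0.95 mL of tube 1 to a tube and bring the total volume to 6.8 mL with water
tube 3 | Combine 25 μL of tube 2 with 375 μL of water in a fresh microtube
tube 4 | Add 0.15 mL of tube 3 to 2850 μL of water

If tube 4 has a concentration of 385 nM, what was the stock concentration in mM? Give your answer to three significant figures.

Step 1: 375 μL brought to 3400 μL → factor 3400/375 = 9.0667
Step 2: 0.95 mL brought to 6.8 mL → factor 6.8/0.95 = 7.1579
Step 3: 25 μL + 375 μL = 400 μL total → factor 400/25 = 16
Step 4: 0.15 mL + 2850 μL = 3 mL total → factor 3/0.15 = 20
Overall dilution factor = 9.0667 × 7.1579 × 16 × 20 = 20767
Stock = 385 nM × 20767 = 7.995 × 10^6 nM = 8.00 mM

8.00 mM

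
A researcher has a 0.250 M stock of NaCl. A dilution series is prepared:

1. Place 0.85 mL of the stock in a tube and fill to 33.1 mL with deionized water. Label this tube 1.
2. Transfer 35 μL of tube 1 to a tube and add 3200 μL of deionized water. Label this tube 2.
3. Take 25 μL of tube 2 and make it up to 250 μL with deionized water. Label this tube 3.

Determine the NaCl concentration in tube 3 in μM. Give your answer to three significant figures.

Step 1: 0.85 mL brought to 33.1 mL → factor 33.1/0.85 = 38.941
Step 2: 35 μL + 3200 μL = 3235 μL total → factor 3235/35 = 92.429
Step 3: 25 μL brought to 250 μL → factor 250/25 = 10
Overall dilution factor = 38.941 × 92.429 × 10 = 35993
Final = 0.250 M / 35993 = 6.946 × 10^-6 M = 6.95 μM

6.95 μM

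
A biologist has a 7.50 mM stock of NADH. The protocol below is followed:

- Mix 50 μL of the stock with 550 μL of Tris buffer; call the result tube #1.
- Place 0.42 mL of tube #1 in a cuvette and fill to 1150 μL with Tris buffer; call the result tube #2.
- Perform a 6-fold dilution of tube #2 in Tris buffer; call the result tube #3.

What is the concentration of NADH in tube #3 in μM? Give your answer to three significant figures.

38.0 μM

Step 1: 50 μL + 550 μL = 600 μL total → factor 600/50 = 12
Step 2: 0.42 mL brought to 1150 μL → factor 1.15/0.42 = 2.7381
Step 3: 6-fold → factor 6
Overall dilution factor = 12 × 2.7381 × 6 = 197.14
Final = 7.50 mM / 197.14 = 0.03804 mM = 38.0 μM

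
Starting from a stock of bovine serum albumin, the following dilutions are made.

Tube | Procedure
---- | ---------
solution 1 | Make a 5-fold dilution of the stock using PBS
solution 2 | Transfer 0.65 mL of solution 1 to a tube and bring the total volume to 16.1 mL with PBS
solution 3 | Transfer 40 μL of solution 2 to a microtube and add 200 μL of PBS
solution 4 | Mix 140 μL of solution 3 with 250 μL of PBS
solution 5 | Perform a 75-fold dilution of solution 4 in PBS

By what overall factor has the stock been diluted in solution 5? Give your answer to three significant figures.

1.55 × 10^5

Step 1: 5-fold → factor 5
Step 2: 0.65 mL brought to 16.1 mL → factor 16.1/0.65 = 24.769
Step 3: 40 μL + 200 μL = 240 μL total → factor 240/40 = 6
Step 4: 140 μL + 250 μL = 390 μL total → factor 390/140 = 2.7857
Step 5: 75-fold → factor 75
Overall dilution factor = 5 × 24.769 × 6 × 2.7857 × 75 = 1.5525 × 10^5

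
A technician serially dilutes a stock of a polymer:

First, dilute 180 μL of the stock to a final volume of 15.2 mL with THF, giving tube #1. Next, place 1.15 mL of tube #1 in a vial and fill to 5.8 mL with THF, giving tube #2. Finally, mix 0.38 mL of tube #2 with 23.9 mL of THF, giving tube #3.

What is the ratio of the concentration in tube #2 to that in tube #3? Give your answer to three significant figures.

63.9

Step 1: 180 μL brought to 15.2 mL → factor 15200/180 = 84.444
Step 2: 1.15 mL brought to 5.8 mL → factor 5.8/1.15 = 5.0435
Step 3: 0.38 mL + 23.9 mL = 24.28 mL total → factor 24.28/0.38 = 63.895
Dilution factor to tube #2 = 425.89; to tube #3 = 27212
[tube #2]/[tube #3] = (factor to tube #3)/(factor to tube #2) = 27212/425.89 = 63.9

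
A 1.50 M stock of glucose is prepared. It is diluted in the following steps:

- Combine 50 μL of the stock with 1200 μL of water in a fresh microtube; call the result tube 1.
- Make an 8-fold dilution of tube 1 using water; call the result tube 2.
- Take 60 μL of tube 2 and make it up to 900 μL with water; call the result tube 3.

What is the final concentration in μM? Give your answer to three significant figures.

500 μM

Step 1: 50 μL + 1200 μL = 1250 μL total → factor 1250/50 = 25
Step 2: 8-fold → factor 8
Step 3: 60 μL brought to 900 μL → factor 900/60 = 15
Overall dilution factor = 25 × 8 × 15 = 3000
Final = 1.50 M / 3000 = 0.0005000 M = 500 μM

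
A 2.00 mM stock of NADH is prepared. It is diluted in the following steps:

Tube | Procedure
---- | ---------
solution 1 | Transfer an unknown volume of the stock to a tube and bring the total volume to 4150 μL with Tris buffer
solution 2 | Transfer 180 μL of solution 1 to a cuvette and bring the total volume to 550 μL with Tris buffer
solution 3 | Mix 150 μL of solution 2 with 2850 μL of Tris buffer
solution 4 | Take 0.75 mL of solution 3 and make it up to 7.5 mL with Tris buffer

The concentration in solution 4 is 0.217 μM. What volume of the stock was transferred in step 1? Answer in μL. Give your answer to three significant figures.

275 μL

Step 1: v brought to 4150 μL → factor = 4150 μL/v
Step 2: 180 μL brought to 550 μL → factor 550/180 = 3.0556
Step 3: 150 μL + 2850 μL = 3000 μL total → factor 3000/150 = 20
Step 4: 0.75 mL brought to 7.5 mL → factor 7.5/0.75 = 10
Product of known-step factors = 611.11
Overall factor = 2.00 mM / (0.217 μM) = 9216.6
Step-1 factor = 9216.6 / 611.11 = 15.082
v = 4150 μL / 15.082 = 275 μL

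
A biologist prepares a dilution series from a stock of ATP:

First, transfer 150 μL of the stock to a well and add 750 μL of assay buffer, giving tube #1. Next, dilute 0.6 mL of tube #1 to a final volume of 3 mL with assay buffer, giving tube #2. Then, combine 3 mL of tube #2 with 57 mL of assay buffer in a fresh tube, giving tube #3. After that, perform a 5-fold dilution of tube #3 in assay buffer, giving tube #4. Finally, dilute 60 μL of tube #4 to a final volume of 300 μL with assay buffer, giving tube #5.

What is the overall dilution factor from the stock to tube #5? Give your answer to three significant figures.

Step 1: 150 μL + 750 μL = 900 μL total → factor 900/150 = 6
Step 2: 0.6 mL brought to 3 mL → factor 3/0.6 = 5
Step 3: 3 mL + 57 mL = 60 mL total → factor 60/3 = 20
Step 4: 5-fold → factor 5
Step 5: 60 μL brought to 300 μL → factor 300/60 = 5
Overall dilution factor = 6 × 5 × 20 × 5 × 5 = 15000

1.50 × 10^4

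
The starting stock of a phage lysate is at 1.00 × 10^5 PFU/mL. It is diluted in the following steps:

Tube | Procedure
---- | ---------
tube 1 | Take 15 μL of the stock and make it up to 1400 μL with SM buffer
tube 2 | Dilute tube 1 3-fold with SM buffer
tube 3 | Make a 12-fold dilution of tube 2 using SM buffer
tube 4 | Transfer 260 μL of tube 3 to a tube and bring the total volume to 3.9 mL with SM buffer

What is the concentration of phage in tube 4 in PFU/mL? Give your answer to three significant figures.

Step 1: 15 μL brought to 1400 μL → factor 1400/15 = 93.333
Step 2: 3-fold → factor 3
Step 3: 12-fold → factor 12
Step 4: 260 μL brought to 3.9 mL → factor 3900/260 = 15
Overall dilution factor = 93.333 × 3 × 12 × 15 = 50400
Final = 1.00 × 10^5 PFU/mL / 50400 = 1.98 PFU/mL

1.98 PFU/mL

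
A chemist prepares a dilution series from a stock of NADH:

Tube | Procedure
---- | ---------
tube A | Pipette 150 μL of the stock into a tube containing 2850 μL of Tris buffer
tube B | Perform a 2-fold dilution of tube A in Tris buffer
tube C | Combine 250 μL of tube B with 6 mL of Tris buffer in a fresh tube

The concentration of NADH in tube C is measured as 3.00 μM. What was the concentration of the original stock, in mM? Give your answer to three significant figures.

3.00 mM

Step 1: 150 μL + 2850 μL = 3000 μL total → factor 3000/150 = 20
Step 2: 2-fold → factor 2
Step 3: 250 μL + 6 mL = 6250 μL total → factor 6250/250 = 25
Overall dilution factor = 20 × 2 × 25 = 1000
Stock = 3.00 μM × 1000 = 3000 μM = 3.00 mM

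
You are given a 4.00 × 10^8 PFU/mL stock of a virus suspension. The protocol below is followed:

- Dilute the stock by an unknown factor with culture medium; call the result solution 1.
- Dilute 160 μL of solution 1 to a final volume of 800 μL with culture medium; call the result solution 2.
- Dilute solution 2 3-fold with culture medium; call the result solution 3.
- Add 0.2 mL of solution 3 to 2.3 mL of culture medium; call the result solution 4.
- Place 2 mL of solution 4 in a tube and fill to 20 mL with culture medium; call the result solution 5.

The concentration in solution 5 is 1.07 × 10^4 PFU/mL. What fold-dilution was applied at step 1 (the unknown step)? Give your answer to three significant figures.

19.9-fold

Step 1: unknown factor x
Step 2: 160 μL brought to 800 μL → factor 800/160 = 5
Step 3: 3-fold → factor 3
Step 4: 0.2 mL + 2.3 mL = 2.5 mL total → factor 2.5/0.2 = 12.5
Step 5: 2 mL brought to 20 mL → factor 20/2 = 10
Product of known-step factors = 1875
Overall factor = 4.00 × 10^8 PFU/mL / (1.07 × 10^4 PFU/mL) = 37383
x = 37383 / 1875 = 19.9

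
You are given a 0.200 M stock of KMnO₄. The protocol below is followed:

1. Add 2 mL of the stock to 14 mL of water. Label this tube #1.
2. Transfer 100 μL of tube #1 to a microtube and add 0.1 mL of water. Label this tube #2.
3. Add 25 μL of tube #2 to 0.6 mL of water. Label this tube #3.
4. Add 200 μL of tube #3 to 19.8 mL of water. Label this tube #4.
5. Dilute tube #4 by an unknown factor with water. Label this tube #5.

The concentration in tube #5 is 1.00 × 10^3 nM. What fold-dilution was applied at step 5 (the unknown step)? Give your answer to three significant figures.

Step 1: 2 mL + 14 mL = 16 mL total → factor 16/2 = 8
Step 2: 100 μL + 0.1 mL = 200 μL total → factor 200/100 = 2
Step 3: 25 μL + 0.6 mL = 625 μL total → factor 625/25 = 25
Step 4: 200 μL + 19.8 mL = 20000 μL total → factor 20000/200 = 100
Step 5: unknown factor x
Product of known-step factors = 40000
Overall factor = 0.200 M / (1.00 × 10^3 nM) = 2 × 10^5
x = 2 × 10^5 / 40000 = 5.00

5.00-fold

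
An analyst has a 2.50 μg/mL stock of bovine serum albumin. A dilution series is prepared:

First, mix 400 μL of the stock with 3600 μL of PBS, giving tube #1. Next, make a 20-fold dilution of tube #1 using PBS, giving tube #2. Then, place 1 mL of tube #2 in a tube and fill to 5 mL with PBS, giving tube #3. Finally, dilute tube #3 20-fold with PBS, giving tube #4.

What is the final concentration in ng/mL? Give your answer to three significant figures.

0.125 ng/mL

Step 1: 400 μL + 3600 μL = 4000 μL total → factor 4000/400 = 10
Step 2: 20-fold → factor 20
Step 3: 1 mL brought to 5 mL → factor 5/1 = 5
Step 4: 20-fold → factor 20
Overall dilution factor = 10 × 20 × 5 × 20 = 20000
Final = 2.50 μg/mL / 20000 = 0.0001250 μg/mL = 0.125 ng/mL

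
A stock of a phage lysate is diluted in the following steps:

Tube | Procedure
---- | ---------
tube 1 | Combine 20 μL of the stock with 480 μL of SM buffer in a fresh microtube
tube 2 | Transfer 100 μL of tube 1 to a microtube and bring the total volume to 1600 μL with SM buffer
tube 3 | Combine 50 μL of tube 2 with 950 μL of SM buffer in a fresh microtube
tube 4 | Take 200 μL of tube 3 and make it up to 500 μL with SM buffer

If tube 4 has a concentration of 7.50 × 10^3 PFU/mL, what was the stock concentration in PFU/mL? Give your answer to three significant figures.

Step 1: 20 μL + 480 μL = 500 μL total → factor 500/20 = 25
Step 2: 100 μL brought to 1600 μL → factor 1600/100 = 16
Step 3: 50 μL + 950 μL = 1000 μL total → factor 1000/50 = 20
Step 4: 200 μL brought to 500 μL → factor 500/200 = 2.5
Overall dilution factor = 25 × 16 × 20 × 2.5 = 20000
Stock = 7.50 × 10^3 PFU/mL × 20000 = 1.50 × 10^8 PFU/mL

1.50 × 10^8 PFU/mL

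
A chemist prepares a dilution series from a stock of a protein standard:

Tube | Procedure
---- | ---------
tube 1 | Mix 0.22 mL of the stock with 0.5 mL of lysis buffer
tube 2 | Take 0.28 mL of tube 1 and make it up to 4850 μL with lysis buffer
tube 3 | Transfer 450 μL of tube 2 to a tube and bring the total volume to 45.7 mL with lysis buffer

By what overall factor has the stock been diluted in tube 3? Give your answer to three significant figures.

Step 1: 0.22 mL + 0.5 mL = 0.72 mL total → factor 0.72/0.22 = 3.2727
Step 2: 0.28 mL brought to 4850 μL → factor 4.85/0.28 = 17.321
Step 3: 450 μL brought to 45.7 mL → factor 45700/450 = 101.56
Overall dilution factor = 3.2727 × 17.321 × 101.56 = 5757

5.76 × 10^3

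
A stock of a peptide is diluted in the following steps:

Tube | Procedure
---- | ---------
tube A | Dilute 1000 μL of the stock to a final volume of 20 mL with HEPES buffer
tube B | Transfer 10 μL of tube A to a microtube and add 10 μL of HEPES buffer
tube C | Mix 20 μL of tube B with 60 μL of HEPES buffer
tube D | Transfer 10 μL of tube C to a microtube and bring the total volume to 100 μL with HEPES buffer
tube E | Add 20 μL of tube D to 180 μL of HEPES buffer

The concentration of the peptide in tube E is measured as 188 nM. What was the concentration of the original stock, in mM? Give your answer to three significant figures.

3.01 mM

Step 1: 1000 μL brought to 20 mL → factor 20000/1000 = 20
Step 2: 10 μL + 10 μL = 20 μL total → factor 20/10 = 2
Step 3: 20 μL + 60 μL = 80 μL total → factor 80/20 = 4
Step 4: 10 μL brought to 100 μL → factor 100/10 = 10
Step 5: 20 μL + 180 μL = 200 μL total → factor 200/20 = 10
Overall dilution factor = 20 × 2 × 4 × 10 × 10 = 16000
Stock = 188 nM × 16000 = 3.008 × 10^6 nM = 3.01 mM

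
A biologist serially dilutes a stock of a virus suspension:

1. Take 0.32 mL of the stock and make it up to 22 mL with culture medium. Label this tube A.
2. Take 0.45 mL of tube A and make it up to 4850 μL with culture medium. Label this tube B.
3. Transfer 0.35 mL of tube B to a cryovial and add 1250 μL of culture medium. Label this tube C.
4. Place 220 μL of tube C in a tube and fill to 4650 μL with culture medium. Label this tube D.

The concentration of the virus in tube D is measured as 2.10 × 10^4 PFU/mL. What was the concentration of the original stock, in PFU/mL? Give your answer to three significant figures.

Step 1: 0.32 mL brought to 22 mL → factor 22/0.32 = 68.75
Step 2: 0.45 mL brought to 4850 μL → factor 4.85/0.45 = 10.778
Step 3: 0.35 mL + 1250 μL = 1.6 mL total → factor 1.6/0.35 = 4.5714
Step 4: 220 μL brought to 4650 μL → factor 4650/220 = 21.136
Overall dilution factor = 68.75 × 10.778 × 4.5714 × 21.136 = 71595
Stock = 2.10 × 10^4 PFU/mL × 71595 = 1.50 × 10^9 PFU/mL

1.50 × 10^9 PFU/mL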